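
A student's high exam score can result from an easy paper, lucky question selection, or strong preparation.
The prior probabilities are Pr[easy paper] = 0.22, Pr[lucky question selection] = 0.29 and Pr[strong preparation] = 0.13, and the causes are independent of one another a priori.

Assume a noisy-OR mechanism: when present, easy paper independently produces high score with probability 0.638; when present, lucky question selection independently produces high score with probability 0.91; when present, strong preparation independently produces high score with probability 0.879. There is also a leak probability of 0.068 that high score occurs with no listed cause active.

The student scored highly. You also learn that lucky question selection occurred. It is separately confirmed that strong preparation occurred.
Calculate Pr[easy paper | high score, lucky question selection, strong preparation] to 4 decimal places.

Pr[easy paper | high score, lucky question selection, strong preparation] ≈ 0.2211

Under noisy-OR, P(high score | causes) = 1 − (1−0.068)·∏(1−qᵢ) over the active causes.
P(high score | lucky question selection, strong preparation) = 0.989851×0.78 + 0.996326×0.22 = 0.772084 + 0.219192 = 0.991276
Restricting to configurations with easy paper present: 0.996326×0.22 = 0.219192.
P(easy paper | high score, lucky question selection, strong preparation) = 0.219192 / 0.991276 ≈ 0.2211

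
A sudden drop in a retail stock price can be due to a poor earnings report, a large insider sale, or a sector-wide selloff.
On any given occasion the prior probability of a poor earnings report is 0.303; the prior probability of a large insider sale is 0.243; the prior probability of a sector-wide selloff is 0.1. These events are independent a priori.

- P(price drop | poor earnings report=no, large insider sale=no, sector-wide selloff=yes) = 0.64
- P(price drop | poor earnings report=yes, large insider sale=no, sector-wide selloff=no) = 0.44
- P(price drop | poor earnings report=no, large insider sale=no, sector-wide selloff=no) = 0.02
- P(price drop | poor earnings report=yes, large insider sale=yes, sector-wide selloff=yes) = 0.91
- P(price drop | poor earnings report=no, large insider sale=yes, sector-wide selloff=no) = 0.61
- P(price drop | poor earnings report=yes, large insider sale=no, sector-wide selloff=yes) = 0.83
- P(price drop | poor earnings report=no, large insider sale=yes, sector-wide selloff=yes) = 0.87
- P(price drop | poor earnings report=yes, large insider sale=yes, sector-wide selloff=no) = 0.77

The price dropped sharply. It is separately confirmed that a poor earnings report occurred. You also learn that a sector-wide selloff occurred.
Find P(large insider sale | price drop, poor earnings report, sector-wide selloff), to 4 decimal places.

P(price drop | poor earnings report, sector-wide selloff) = 0.83·0.757 + 0.91·0.243 = 0.628310 + 0.221130 = 0.849440
Of this, 0.221130 comes from 0.91·0.243 (the large insider sale=true cases).
So P(large insider sale | price drop, poor earnings report, sector-wide selloff) = 0.221130/0.849440 ≈ 0.2603.

P(large insider sale | price drop, poor earnings report, sector-wide selloff) ≈ 0.2603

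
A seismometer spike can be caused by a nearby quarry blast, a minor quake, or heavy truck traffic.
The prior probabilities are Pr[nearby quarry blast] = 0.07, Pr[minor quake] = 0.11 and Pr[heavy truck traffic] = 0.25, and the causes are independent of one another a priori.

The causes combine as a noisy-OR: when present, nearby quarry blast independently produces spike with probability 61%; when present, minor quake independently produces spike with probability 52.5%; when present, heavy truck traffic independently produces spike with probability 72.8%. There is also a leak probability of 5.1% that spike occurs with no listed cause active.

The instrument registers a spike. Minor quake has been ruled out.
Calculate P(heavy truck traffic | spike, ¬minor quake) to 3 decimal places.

P(heavy truck traffic | spike, ¬minor quake) ≈ 0.733

Under noisy-OR, P(spike | causes) = 1 − (1−0.051)·∏(1−qᵢ) over the active causes.
By total probability over the 4 (nearby quarry blast, heavy truck traffic) configurations:
  P(spike | ¬minor quake) = 0.051·0.93·0.75 + 0.741872·0.93·0.25 + 0.62989·0.07·0.75 + 0.89933·0.07·0.25
        = 0.035572 + 0.172485 + 0.033069 + 0.015738 = 0.256864
Configurations with heavy truck traffic contribute 0.188223, so
  P(heavy truck traffic | spike, ¬minor quake) = 0.188223 / 0.256864 ≈ 0.733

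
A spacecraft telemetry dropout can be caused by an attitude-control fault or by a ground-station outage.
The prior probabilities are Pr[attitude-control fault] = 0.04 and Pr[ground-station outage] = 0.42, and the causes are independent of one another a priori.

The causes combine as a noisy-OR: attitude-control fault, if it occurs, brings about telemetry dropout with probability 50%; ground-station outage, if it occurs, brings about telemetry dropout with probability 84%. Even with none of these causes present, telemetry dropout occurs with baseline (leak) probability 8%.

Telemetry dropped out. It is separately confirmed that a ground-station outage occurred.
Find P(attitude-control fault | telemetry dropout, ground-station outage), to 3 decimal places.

P(attitude-control fault | telemetry dropout, ground-station outage) ≈ 0.043

Under noisy-OR, P(telemetry dropout | causes) = 1 − (1−0.08)·∏(1−qᵢ) over the active causes.
Weight on attitude-control fault=true, given the evidence: 0.9264·0.04 = 0.037056
The normalizing constant is 0.8528·0.96 + 0.9264·0.04 = 0.855744
P(attitude-control fault | telemetry dropout, ground-station outage) = 0.037056/0.855744 ≈ 0.043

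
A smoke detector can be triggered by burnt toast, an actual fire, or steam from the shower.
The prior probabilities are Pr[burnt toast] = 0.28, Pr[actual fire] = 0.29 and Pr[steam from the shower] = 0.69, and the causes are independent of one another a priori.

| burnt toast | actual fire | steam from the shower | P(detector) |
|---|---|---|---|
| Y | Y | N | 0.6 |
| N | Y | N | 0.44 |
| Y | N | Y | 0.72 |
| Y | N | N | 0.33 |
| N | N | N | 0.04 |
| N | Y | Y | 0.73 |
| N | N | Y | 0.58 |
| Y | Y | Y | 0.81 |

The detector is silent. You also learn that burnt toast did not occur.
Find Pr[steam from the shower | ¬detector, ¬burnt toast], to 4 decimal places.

Numerator (weight on configurations with steam from the shower): 0.205758 + 0.054027 = 0.259785
The normalizing constant is 0.96*0.71*0.31 + 0.42*0.71*0.69 + 0.56*0.29*0.31 + 0.27*0.29*0.69 = 0.521425
Posterior = 0.259785 / 0.521425 ≈ 0.4982

Pr[steam from the shower | ¬detector, ¬burnt toast] ≈ 0.4982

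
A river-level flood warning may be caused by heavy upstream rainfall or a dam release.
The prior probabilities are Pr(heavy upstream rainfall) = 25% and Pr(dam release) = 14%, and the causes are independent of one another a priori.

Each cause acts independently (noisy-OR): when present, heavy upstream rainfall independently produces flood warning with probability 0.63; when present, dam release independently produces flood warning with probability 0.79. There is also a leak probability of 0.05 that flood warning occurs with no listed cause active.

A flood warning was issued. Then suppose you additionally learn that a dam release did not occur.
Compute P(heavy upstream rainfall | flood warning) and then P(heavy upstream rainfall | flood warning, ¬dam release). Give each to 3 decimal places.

Under noisy-OR, P(flood warning | causes) = 1 − (1−0.05)·∏(1−qᵢ) over the active causes.
Numerator (weight on configurations with heavy upstream rainfall): 0.139427 + 0.032416 = 0.171843
Denominator P(flood warning): 0.05·0.75·0.86 + 0.8005·0.75·0.14 + 0.6485·0.25·0.86 + 0.926185·0.25·0.14 = 0.288146
Posterior = 0.171843 / 0.288146 ≈ 0.596

Now condition on the additional information:
By total probability over both values of heavy upstream rainfall:
  P(flood warning | ¬dam release) = 0.05·0.75 + 0.6485·0.25
        = 0.037500 + 0.162125 = 0.199625
Configurations with heavy upstream rainfall contribute 0.162125, so
  P(heavy upstream rainfall | flood warning, ¬dam release) = 0.162125 / 0.199625 ≈ 0.812
With dam release excluded, heavy upstream rainfall must carry more of the explanatory weight for the flood warning.

P(heavy upstream rainfall | flood warning) ≈ 0.596; P(heavy upstream rainfall | flood warning, ¬dam release) ≈ 0.812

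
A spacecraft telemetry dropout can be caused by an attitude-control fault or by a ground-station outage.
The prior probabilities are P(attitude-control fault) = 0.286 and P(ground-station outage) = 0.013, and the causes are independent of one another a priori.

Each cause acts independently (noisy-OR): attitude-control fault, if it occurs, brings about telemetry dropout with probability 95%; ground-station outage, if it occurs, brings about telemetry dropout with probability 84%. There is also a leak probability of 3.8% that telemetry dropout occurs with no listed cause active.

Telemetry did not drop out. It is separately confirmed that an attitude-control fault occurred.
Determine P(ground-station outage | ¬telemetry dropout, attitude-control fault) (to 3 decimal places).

P(ground-station outage | ¬telemetry dropout, attitude-control fault) ≈ 0.002

Under noisy-OR, P(telemetry dropout | causes) = 1 − (1−0.038)·∏(1−qᵢ) over the active causes.
P(¬telemetry dropout | attitude-control fault) = 0.0481*0.987 + 0.007696*0.013 = 0.047475 + 0.000100 = 0.047575
Restricting to configurations with ground-station outage present: 0.007696*0.013 = 0.000100.
So P(ground-station outage | ¬telemetry dropout, attitude-control fault) = 0.000100/0.047575 ≈ 0.002.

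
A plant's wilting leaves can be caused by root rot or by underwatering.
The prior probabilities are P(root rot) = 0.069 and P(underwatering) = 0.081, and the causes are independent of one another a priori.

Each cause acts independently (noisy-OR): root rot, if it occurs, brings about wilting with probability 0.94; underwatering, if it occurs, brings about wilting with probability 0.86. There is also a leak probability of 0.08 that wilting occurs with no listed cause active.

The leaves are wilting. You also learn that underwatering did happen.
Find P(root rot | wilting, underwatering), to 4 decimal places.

Under noisy-OR, P(wilting | causes) = 1 − (1−0.08)·∏(1−qᵢ) over the active causes.
Enumerate both values of root rot and weight by the priors:
  P(wilting | underwatering) = 0.8712*0.931 + 0.992272*0.069
        = 0.811087 + 0.068467 = 0.879554
The terms with root rot present sum to 0.068467, so
  P(root rot | wilting, underwatering) = 0.068467 / 0.879554 ≈ 0.0778

P(root rot | wilting, underwatering) ≈ 0.0778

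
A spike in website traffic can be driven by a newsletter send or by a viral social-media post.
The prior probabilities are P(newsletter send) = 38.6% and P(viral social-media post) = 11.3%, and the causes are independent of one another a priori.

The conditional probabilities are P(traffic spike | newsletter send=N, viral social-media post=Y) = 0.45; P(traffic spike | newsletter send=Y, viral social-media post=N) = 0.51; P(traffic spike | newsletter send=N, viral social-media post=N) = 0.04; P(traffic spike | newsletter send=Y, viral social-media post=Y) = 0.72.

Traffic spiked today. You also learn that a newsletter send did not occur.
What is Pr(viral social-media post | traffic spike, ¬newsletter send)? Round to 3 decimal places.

Pr(viral social-media post | traffic spike, ¬newsletter send) ≈ 0.589

Weight on viral social-media post=true, given the evidence: 0.45*0.113 = 0.050850
The normalizing constant is 0.04*0.887 + 0.45*0.113 = 0.086330
Posterior = 0.050850 / 0.086330 ≈ 0.589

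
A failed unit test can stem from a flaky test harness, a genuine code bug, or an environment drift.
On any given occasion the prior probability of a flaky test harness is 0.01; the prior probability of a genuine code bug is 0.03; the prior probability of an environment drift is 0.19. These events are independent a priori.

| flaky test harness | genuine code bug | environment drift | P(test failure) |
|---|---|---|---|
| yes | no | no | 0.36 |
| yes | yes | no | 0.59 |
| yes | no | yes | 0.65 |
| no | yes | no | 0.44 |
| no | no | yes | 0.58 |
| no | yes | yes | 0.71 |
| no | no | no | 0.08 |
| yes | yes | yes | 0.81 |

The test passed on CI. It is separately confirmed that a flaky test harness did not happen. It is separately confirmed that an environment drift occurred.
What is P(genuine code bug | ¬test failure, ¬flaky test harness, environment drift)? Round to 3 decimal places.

Sum P(¬test failure|·) weighted by the priors over both values of genuine code bug:
  P(¬test failure | ¬flaky test harness, environment drift) = 0.42*0.97 + 0.29*0.03
        = 0.407400 + 0.008700 = 0.416100
Configurations with genuine code bug contribute 0.008700, so
  P(genuine code bug | ¬test failure, ¬flaky test harness, environment drift) = 0.008700 / 0.416100 ≈ 0.021

P(genuine code bug | ¬test failure, ¬flaky test harness, environment drift) ≈ 0.021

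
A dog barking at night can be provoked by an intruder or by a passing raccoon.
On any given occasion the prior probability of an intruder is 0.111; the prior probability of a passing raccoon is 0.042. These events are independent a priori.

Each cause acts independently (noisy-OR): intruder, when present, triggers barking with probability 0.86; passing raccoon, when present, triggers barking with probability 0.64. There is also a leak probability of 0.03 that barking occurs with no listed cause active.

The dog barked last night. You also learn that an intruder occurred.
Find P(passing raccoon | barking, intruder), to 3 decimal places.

Under noisy-OR, P(barking | causes) = 1 − (1−0.03)·∏(1−qᵢ) over the active causes.
Weight on passing raccoon=true, given the evidence: 0.951112·0.042 = 0.039947
Denominator P(barking | intruder): 0.8642·0.958 + 0.951112·0.042 = 0.867851
Posterior = 0.039947 / 0.867851 ≈ 0.046

P(passing raccoon | barking, intruder) ≈ 0.046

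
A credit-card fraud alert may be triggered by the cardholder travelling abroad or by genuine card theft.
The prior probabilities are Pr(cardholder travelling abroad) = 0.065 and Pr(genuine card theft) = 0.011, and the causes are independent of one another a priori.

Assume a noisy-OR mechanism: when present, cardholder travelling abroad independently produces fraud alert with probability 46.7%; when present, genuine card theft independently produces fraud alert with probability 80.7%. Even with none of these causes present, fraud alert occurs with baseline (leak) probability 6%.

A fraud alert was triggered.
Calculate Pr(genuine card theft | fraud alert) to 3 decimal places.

Under noisy-OR, P(fraud alert | causes) = 1 − (1−0.06)·∏(1−qᵢ) over the active causes.
Weight on genuine card theft=true, given the evidence: 0.008419 + 0.000646 = 0.009065
The normalizing constant is 0.06*0.935*0.989 + 0.81858*0.935*0.011 + 0.49898*0.065*0.989 + 0.903303*0.065*0.011 = 0.096625
Posterior = 0.009065 / 0.096625 ≈ 0.094

Pr(genuine card theft | fraud alert) ≈ 0.094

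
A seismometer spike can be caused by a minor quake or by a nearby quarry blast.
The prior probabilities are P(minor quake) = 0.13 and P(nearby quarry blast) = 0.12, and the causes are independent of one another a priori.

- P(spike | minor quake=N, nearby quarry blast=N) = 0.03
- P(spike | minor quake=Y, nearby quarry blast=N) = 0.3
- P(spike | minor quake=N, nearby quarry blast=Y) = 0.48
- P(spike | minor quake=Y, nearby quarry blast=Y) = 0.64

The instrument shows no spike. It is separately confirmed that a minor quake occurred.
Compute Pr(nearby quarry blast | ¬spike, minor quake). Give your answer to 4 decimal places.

Pr(nearby quarry blast | ¬spike, minor quake) ≈ 0.0655

Weight on nearby quarry blast=true, given the evidence: 0.36*0.12 = 0.043200
The normalizing constant is 0.7*0.88 + 0.36*0.12 = 0.659200
Posterior = 0.043200 / 0.659200 ≈ 0.0655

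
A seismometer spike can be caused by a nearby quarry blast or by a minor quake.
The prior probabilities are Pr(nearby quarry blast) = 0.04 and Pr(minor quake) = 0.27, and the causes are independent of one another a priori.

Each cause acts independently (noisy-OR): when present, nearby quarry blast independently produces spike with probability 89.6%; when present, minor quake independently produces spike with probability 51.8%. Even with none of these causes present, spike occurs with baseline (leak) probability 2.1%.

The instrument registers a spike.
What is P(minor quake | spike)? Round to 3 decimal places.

Under noisy-OR, P(spike | causes) = 1 − (1−0.021)·∏(1−qᵢ) over the active causes.
By total probability over the 4 (nearby quarry blast, minor quake) configurations:
  P(spike) = 0.021*0.96*0.73 + 0.528122*0.96*0.27 + 0.898184*0.04*0.73 + 0.950925*0.04*0.27
        = 0.014717 + 0.136889 + 0.026227 + 0.010270 = 0.188103
The terms with minor quake present sum to 0.147159, so
  P(minor quake | spike) = 0.147159 / 0.188103 ≈ 0.782

P(minor quake | spike) ≈ 0.782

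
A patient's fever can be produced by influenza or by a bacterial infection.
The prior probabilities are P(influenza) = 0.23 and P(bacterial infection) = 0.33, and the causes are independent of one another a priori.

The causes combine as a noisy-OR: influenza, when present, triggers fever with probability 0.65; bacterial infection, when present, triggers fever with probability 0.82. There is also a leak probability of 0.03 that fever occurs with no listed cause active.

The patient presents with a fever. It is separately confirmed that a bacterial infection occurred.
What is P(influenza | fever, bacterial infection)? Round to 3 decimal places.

P(influenza | fever, bacterial infection) ≈ 0.254

Under noisy-OR, P(fever | causes) = 1 − (1−0.03)·∏(1−qᵢ) over the active causes.
Weight on influenza=true, given the evidence: 0.93889*0.23 = 0.215945
The normalizing constant is 0.8254*0.77 + 0.93889*0.23 = 0.851503
Posterior = 0.215945 / 0.851503 ≈ 0.254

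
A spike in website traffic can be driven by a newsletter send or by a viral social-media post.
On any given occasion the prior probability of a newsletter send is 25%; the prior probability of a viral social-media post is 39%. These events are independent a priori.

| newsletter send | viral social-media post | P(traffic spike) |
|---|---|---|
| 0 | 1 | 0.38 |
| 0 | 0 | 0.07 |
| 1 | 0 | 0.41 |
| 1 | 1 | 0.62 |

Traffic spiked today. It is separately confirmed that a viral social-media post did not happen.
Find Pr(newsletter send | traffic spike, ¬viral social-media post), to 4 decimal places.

Pr(newsletter send | traffic spike, ¬viral social-media post) ≈ 0.6613

For the numerator, keep only newsletter send=true terms: 0.41·0.25 = 0.102500
Denominator P(traffic spike | ¬viral social-media post): 0.07·0.75 + 0.41·0.25 = 0.155000
Posterior = 0.102500 / 0.155000 ≈ 0.6613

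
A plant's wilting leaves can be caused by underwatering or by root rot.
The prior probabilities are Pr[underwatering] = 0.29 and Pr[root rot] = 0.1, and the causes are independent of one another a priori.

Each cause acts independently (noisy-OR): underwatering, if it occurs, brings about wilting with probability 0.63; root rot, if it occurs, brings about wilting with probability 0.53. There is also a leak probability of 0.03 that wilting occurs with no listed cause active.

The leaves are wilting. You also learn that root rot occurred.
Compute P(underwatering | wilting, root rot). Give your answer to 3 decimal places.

P(underwatering | wilting, root rot) ≈ 0.384

Under noisy-OR, P(wilting | causes) = 1 − (1−0.03)·∏(1−qᵢ) over the active causes.
P(wilting | root rot) = 0.5441·0.71 + 0.831317·0.29 = 0.386311 + 0.241082 = 0.627393
Of this, 0.241082 comes from 0.831317·0.29 (the underwatering=true cases).
Hence the posterior is 0.241082/0.627393 ≈ 0.384.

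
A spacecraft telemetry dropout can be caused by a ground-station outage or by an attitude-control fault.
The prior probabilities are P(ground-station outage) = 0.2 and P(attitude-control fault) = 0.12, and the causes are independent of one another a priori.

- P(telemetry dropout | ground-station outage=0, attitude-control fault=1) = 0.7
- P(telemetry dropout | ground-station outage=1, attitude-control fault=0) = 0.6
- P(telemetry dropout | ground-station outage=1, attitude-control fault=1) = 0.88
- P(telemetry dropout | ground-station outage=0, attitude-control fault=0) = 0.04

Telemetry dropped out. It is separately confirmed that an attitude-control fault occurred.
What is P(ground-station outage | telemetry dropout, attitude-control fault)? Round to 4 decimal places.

By total probability over both values of ground-station outage:
  P(telemetry dropout | attitude-control fault) = 0.7×0.8 + 0.88×0.2
        = 0.560000 + 0.176000 = 0.736000
Configurations with ground-station outage contribute 0.176000, so
  P(ground-station outage | telemetry dropout, attitude-control fault) = 0.176000 / 0.736000 ≈ 0.2391

P(ground-station outage | telemetry dropout, attitude-control fault) ≈ 0.2391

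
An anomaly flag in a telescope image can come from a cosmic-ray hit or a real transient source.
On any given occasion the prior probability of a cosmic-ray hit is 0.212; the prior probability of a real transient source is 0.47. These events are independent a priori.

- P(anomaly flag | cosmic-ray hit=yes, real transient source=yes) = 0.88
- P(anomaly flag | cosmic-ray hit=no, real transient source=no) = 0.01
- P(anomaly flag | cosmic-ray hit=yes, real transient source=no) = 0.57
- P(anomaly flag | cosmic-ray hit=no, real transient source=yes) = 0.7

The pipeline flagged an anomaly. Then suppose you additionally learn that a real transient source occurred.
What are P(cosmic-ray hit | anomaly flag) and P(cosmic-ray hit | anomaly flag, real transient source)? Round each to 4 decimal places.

P(cosmic-ray hit | anomaly flag) ≈ 0.3655; P(cosmic-ray hit | anomaly flag, real transient source) ≈ 0.2527

Weight on cosmic-ray hit=true, given the evidence: 0.064045 + 0.087683 = 0.151728
Normalizer over all consistent configurations: 0.01×0.788×0.53 + 0.7×0.788×0.47 + 0.57×0.212×0.53 + 0.88×0.212×0.47 = 0.415156
P(cosmic-ray hit | anomaly flag) = 0.151728/0.415156 ≈ 0.3655

Now also conditioning on real transient source=true:
P(anomaly flag | real transient source) = 0.7*0.788 + 0.88*0.212 = 0.551600 + 0.186560 = 0.738160
Restricting to configurations with cosmic-ray hit present: 0.88*0.212 = 0.186560.
Hence the posterior is 0.186560/0.738160 ≈ 0.2527.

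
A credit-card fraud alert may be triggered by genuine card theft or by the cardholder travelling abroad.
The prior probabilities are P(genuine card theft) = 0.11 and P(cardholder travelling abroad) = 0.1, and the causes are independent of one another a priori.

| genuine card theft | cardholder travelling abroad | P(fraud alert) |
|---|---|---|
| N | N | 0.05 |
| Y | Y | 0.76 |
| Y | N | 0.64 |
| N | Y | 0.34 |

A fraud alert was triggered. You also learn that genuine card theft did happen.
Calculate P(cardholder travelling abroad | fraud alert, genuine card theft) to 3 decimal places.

Sum P(fraud alert|·) weighted by the priors over both values of cardholder travelling abroad:
  P(fraud alert | genuine card theft) = 0.64·0.9 + 0.76·0.1
        = 0.576000 + 0.076000 = 0.652000
Configurations with cardholder travelling abroad contribute 0.076000, so
  P(cardholder travelling abroad | fraud alert, genuine card theft) = 0.076000 / 0.652000 ≈ 0.117

P(cardholder travelling abroad | fraud alert, genuine card theft) ≈ 0.117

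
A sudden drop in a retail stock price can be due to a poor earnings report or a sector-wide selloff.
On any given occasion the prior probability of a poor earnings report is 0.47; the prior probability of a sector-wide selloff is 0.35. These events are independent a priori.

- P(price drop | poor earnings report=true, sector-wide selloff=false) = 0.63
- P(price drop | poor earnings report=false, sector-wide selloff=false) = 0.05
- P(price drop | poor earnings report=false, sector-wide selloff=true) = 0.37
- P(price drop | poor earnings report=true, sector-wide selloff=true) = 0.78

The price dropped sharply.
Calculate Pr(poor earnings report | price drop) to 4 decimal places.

Pr(poor earnings report | price drop) ≈ 0.7889

P(price drop) = 0.05·0.53·0.65 + 0.37·0.53·0.35 + 0.63·0.47·0.65 + 0.78·0.47·0.35 = 0.017225 + 0.068635 + 0.192465 + 0.128310 = 0.406635
Of this, 0.320775 comes from 0.192465 + 0.128310 (the poor earnings report=true cases).
So P(poor earnings report | price drop) = 0.320775/0.406635 ≈ 0.7889.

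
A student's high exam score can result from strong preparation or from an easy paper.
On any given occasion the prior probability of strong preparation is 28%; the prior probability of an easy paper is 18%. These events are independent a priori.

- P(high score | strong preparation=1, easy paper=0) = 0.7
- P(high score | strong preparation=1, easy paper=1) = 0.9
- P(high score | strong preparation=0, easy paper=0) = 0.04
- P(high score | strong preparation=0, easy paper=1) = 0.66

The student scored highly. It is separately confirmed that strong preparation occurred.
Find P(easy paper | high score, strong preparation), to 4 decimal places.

P(easy paper | high score, strong preparation) ≈ 0.2201

P(high score | strong preparation) = 0.7×0.82 + 0.9×0.18 = 0.574000 + 0.162000 = 0.736000
Of this, 0.162000 comes from 0.9×0.18 (the easy paper=true cases).
Hence the posterior is 0.162000/0.736000 ≈ 0.2201.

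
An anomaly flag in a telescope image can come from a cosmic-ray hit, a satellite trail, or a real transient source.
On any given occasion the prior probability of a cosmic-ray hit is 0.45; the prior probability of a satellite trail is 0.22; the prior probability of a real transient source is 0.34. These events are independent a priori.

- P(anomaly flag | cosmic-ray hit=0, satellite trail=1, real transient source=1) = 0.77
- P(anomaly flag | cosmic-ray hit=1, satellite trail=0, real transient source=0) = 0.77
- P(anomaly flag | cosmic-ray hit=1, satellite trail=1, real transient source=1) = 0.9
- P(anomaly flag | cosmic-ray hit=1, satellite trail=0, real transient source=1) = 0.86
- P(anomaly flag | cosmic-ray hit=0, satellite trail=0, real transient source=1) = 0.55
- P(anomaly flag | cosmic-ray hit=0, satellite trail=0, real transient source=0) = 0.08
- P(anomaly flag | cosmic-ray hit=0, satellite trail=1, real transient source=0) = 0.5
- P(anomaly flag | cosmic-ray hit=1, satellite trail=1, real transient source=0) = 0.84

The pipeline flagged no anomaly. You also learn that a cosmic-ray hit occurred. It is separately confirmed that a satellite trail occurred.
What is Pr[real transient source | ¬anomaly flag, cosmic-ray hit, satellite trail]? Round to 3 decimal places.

Pr[real transient source | ¬anomaly flag, cosmic-ray hit, satellite trail] ≈ 0.244

Numerator (weight on configurations with real transient source): 0.1·0.34 = 0.034000
Normalizer over all consistent configurations: 0.16·0.66 + 0.1·0.34 = 0.139600
P(real transient source | ¬anomaly flag, cosmic-ray hit, satellite trail) = 0.034000/0.139600 ≈ 0.244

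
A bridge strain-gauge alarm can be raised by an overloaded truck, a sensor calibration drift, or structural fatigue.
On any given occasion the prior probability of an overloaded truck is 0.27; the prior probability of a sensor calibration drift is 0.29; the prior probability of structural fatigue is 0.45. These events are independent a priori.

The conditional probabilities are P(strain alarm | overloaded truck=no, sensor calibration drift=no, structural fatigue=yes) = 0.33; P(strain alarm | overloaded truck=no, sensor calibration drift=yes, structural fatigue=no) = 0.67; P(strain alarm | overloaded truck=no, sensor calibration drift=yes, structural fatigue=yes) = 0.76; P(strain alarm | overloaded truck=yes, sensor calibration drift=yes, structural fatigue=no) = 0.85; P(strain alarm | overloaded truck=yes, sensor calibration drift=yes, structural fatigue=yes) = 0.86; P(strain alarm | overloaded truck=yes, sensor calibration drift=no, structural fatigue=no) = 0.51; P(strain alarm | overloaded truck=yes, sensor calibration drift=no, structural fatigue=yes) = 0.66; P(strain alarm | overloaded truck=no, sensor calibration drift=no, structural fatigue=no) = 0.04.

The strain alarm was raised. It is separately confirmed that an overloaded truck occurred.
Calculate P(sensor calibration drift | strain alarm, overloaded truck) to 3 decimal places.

P(sensor calibration drift | strain alarm, overloaded truck) ≈ 0.377

Enumerate the 4 (sensor calibration drift, structural fatigue) configurations and weight by the priors:
  P(strain alarm | overloaded truck) = 0.51·0.71·0.55 + 0.66·0.71·0.45 + 0.85·0.29·0.55 + 0.86·0.29·0.45
        = 0.199155 + 0.210870 + 0.135575 + 0.112230 = 0.657830
The terms with sensor calibration drift present sum to 0.247805, so
  P(sensor calibration drift | strain alarm, overloaded truck) = 0.247805 / 0.657830 ≈ 0.377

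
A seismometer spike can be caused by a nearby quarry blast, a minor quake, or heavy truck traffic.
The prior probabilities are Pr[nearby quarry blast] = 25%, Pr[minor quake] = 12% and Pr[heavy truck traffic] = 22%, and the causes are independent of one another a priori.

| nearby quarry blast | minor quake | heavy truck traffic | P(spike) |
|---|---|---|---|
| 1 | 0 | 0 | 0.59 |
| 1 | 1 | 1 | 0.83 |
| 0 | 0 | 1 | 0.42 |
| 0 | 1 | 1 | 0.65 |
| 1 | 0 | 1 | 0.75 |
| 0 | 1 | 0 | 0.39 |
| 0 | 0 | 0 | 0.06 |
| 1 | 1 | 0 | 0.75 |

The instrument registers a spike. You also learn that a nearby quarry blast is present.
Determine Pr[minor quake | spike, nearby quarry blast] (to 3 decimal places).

By total probability over the 4 (minor quake, heavy truck traffic) configurations:
  P(spike | nearby quarry blast) = 0.59×0.88×0.78 + 0.75×0.88×0.22 + 0.75×0.12×0.78 + 0.83×0.12×0.22
        = 0.404976 + 0.145200 + 0.070200 + 0.021912 = 0.642288
Keeping only the minor quake-present terms gives 0.092112, so
  P(minor quake | spike, nearby quarry blast) = 0.092112 / 0.642288 ≈ 0.143

Pr[minor quake | spike, nearby quarry blast] ≈ 0.143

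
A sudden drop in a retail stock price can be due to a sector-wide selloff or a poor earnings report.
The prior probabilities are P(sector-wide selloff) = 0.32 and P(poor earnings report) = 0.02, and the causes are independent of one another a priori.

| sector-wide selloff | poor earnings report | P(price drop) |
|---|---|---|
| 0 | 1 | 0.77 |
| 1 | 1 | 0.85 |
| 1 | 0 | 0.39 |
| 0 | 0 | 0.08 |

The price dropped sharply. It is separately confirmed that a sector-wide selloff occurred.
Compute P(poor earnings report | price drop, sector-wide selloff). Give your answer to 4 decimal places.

P(price drop | sector-wide selloff) = 0.39*0.98 + 0.85*0.02 = 0.382200 + 0.017000 = 0.399200
Of this, 0.017000 comes from 0.85*0.02 (the poor earnings report=true cases).
So P(poor earnings report | price drop, sector-wide selloff) = 0.017000/0.399200 ≈ 0.0426.

P(poor earnings report | price drop, sector-wide selloff) ≈ 0.0426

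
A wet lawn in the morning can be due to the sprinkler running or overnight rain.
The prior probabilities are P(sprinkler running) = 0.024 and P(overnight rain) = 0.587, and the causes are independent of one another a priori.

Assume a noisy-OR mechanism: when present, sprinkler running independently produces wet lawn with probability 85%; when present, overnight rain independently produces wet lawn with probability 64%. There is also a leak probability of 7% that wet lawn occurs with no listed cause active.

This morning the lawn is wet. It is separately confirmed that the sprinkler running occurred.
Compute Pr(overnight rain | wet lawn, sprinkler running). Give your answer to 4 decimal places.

Under noisy-OR, P(wet lawn | causes) = 1 − (1−0.07)·∏(1−qᵢ) over the active causes.
Enumerate both values of overnight rain and weight by the priors:
  P(wet lawn | sprinkler running) = 0.8605×0.413 + 0.94978×0.587
        = 0.355386 + 0.557521 = 0.912907
The terms with overnight rain present sum to 0.557521, so
  P(overnight rain | wet lawn, sprinkler running) = 0.557521 / 0.912907 ≈ 0.6107

Pr(overnight rain | wet lawn, sprinkler running) ≈ 0.6107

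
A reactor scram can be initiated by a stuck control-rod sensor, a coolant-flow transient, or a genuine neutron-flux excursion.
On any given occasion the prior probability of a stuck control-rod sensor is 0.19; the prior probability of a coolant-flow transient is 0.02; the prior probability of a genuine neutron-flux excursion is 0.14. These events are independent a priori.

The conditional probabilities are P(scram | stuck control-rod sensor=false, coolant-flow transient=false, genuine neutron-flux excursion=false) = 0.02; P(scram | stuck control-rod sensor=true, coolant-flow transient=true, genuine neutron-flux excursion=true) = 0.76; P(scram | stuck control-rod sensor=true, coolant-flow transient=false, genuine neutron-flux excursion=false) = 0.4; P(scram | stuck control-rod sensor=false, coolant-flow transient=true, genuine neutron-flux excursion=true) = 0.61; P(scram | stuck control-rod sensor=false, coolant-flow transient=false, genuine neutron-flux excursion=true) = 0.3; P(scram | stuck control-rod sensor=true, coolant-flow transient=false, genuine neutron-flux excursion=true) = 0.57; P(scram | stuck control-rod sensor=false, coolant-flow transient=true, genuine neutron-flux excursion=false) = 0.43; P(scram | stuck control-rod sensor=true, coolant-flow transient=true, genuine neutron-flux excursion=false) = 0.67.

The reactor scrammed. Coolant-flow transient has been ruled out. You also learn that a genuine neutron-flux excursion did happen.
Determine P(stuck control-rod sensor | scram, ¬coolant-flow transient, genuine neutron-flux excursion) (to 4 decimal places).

P(stuck control-rod sensor | scram, ¬coolant-flow transient, genuine neutron-flux excursion) ≈ 0.3083

Weight on stuck control-rod sensor=true, given the evidence: 0.57·0.19 = 0.108300
The normalizing constant is 0.3·0.81 + 0.57·0.19 = 0.351300
Posterior = 0.108300 / 0.351300 ≈ 0.3083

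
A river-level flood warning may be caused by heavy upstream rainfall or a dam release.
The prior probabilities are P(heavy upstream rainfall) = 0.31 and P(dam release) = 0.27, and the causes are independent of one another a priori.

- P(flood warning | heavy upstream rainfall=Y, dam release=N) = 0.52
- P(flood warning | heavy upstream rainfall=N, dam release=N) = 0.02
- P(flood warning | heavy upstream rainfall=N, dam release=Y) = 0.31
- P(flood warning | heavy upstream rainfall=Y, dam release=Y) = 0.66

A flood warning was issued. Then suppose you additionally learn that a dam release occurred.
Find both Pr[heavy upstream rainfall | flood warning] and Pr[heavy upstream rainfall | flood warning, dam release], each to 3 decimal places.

By total probability over the 4 (heavy upstream rainfall, dam release) configurations:
  P(flood warning) = 0.02*0.69*0.73 + 0.31*0.69*0.27 + 0.52*0.31*0.73 + 0.66*0.31*0.27
        = 0.010074 + 0.057753 + 0.117676 + 0.055242 = 0.240745
Configurations with heavy upstream rainfall contribute 0.172918, so
  P(heavy upstream rainfall | flood warning) = 0.172918 / 0.240745 ≈ 0.718

Now condition on the additional information:
P(flood warning | dam release) = 0.31*0.69 + 0.66*0.31 = 0.213900 + 0.204600 = 0.418500
Of this, 0.204600 comes from 0.66*0.31 (the heavy upstream rainfall=true cases).
So P(heavy upstream rainfall | flood warning, dam release) = 0.204600/0.418500 ≈ 0.489.
— dam release explains away the evidence for heavy upstream rainfall.

Pr[heavy upstream rainfall | flood warning] ≈ 0.718; Pr[heavy upstream rainfall | flood warning, dam release] ≈ 0.489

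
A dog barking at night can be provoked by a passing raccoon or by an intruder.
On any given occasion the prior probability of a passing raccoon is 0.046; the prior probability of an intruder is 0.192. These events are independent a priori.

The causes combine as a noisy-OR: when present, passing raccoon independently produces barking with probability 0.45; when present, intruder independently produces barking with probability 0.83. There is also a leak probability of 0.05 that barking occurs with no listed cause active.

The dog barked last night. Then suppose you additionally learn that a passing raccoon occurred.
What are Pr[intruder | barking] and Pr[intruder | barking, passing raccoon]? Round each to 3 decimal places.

Under noisy-OR, P(barking | causes) = 1 − (1−0.05)·∏(1−qᵢ) over the active causes.
Enumerate the 4 (passing raccoon, intruder) configurations and weight by the priors:
  P(barking) = 0.05·0.954·0.808 + 0.8385·0.954·0.192 + 0.4775·0.046·0.808 + 0.911175·0.046·0.192
        = 0.038542 + 0.153586 + 0.017748 + 0.008047 = 0.217923
Configurations with intruder contribute 0.161633, so
  P(intruder | barking) = 0.161633 / 0.217923 ≈ 0.742

With the extra evidence:
By total probability over both values of intruder:
  P(barking | passing raccoon) = 0.4775×0.808 + 0.911175×0.192
        = 0.385820 + 0.174946 = 0.560766
Configurations with intruder contribute 0.174946, so
  P(intruder | barking, passing raccoon) = 0.174946 / 0.560766 ≈ 0.312
— passing raccoon explains away the evidence for intruder.

Pr[intruder | barking] ≈ 0.742; Pr[intruder | barking, passing raccoon] ≈ 0.312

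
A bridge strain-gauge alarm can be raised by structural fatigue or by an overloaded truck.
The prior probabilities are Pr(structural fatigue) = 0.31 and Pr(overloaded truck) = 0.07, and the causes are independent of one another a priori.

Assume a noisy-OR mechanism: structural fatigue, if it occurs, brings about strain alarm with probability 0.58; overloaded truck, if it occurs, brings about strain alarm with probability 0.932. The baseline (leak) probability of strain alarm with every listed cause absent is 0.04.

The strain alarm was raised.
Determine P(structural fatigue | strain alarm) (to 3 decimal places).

P(structural fatigue | strain alarm) ≈ 0.732

Under noisy-OR, P(strain alarm | causes) = 1 − (1−0.04)·∏(1−qᵢ) over the active causes.
For the numerator, keep only structural fatigue=true terms: 0.172057 + 0.021105 = 0.193162
The normalizing constant is 0.04·0.69·0.93 + 0.93472·0.69·0.07 + 0.5968·0.31·0.93 + 0.972582·0.31·0.07 = 0.263977
P(structural fatigue | strain alarm) = 0.193162/0.263977 ≈ 0.732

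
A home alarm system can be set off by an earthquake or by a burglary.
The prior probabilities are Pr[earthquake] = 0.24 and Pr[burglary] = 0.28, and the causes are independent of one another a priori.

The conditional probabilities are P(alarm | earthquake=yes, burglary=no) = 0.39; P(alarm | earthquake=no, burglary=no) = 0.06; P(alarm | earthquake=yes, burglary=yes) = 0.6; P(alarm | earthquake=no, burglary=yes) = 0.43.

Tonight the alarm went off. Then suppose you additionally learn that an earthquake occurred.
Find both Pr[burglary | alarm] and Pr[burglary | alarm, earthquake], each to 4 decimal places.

Enumerate the 4 (earthquake, burglary) configurations and weight by the priors:
  P(alarm) = 0.06·0.76·0.72 + 0.43·0.76·0.28 + 0.39·0.24·0.72 + 0.6·0.24·0.28
        = 0.032832 + 0.091504 + 0.067392 + 0.040320 = 0.232048
Configurations with burglary contribute 0.131824, so
  P(burglary | alarm) = 0.131824 / 0.232048 ≈ 0.5681

With the extra evidence:
Numerator (weight on configurations with burglary): 0.6*0.28 = 0.168000
Denominator P(alarm | earthquake): 0.39*0.72 + 0.6*0.28 = 0.448800
Posterior = 0.168000 / 0.448800 ≈ 0.3743
Conditioning on earthquake lowers the posterior on burglary: the classic explaining-away effect in a common-effect structure.

Pr[burglary | alarm] ≈ 0.5681; Pr[burglary | alarm, earthquake] ≈ 0.3743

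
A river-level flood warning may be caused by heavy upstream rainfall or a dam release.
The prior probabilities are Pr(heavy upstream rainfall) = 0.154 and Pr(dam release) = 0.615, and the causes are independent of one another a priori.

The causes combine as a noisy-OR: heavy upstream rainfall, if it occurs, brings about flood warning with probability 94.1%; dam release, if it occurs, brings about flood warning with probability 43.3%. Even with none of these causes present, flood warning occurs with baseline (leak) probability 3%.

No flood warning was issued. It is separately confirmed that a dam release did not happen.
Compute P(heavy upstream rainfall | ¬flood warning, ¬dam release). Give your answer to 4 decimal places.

Under noisy-OR, P(flood warning | causes) = 1 − (1−0.03)·∏(1−qᵢ) over the active causes.
Sum P(¬flood warning|·) weighted by the priors over both values of heavy upstream rainfall:
  P(¬flood warning | ¬dam release) = 0.97×0.846 + 0.05723×0.154
        = 0.820620 + 0.008813 = 0.829433
The terms with heavy upstream rainfall present sum to 0.008813, so
  P(heavy upstream rainfall | ¬flood warning, ¬dam release) = 0.008813 / 0.829433 ≈ 0.0106

P(heavy upstream rainfall | ¬flood warning, ¬dam release) ≈ 0.0106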